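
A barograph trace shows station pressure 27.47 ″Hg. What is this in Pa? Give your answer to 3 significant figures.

1 inHg = 3386.39 Pa, so 27.47 × 3386.39 = 93000 Pa.

93000 Pa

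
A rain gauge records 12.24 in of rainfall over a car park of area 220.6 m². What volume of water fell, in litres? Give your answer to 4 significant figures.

68580 litres

Depth: 12.24 in × 25.4 = 310.896 mm.
1 mm over 1 m² is 1 L, so volume = 310.896 × 220.6 = 68583.658 L ≈ 68580 L.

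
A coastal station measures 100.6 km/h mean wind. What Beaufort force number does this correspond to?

100.6 km/h = 27.9 m/s, which is Beaufort 10 (storm, 24.5–28.4 m/s).

Beaufort force 10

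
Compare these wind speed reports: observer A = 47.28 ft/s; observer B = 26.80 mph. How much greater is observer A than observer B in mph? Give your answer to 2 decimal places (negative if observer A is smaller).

5.44 mph

observer A: 47.28 ft/s = 32.2364 mph.
Difference: 32.2364 − 26.8000 = 5.44 mph.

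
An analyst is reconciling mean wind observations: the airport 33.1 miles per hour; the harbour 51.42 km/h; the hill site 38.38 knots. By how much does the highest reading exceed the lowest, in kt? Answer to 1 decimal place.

the airport: 33.1 mph = 28.763 kt.
the harbour: 51.42 km/h = 27.765 kt.
Spread: 38.380 − 27.765 = 10.6 kt.

10.6 kt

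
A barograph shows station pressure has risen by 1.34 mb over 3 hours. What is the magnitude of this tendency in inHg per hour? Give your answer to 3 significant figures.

0.0132 inHg per hour

1.34 mb / 3 h × 0.02953 inHg/mb = 0.0132 inHg/h.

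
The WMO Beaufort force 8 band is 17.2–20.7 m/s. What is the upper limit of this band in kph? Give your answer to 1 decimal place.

17.2–20.7 m/s × 3.6 = 61.9–74.5 km/h.

74.5 km/h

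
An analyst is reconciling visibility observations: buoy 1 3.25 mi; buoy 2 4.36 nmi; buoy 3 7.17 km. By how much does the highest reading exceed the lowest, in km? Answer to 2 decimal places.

buoy 1: 3.25 SM = 5.2304 km.
buoy 2: 4.36 nmi = 8.0747 km.
Spread: 8.0747 − 5.2304 = 2.84 km.

2.84 km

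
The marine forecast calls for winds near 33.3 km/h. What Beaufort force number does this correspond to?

33.3 km/h = 9.2 m/s, which is Beaufort 5 (fresh breeze, 8.0–10.7 m/s).

Beaufort force 5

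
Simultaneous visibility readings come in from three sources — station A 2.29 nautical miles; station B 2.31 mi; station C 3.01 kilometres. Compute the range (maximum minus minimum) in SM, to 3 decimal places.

0.765 SM

station A: 2.29 nmi = 2.63528 SM.
station C: 3.01 km = 1.87033 SM.
Spread: 2.63528 − 1.87033 = 0.765 SM.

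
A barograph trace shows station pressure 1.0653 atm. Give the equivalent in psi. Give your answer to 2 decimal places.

15.66 psi

1 atm = 14.6959 psi, so 1.0653 × 14.6959 = 15.66 psi.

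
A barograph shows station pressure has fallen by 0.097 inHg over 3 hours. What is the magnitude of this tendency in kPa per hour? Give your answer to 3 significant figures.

0.097 inHg / 3 h × 3.38639 kPa/inHg = 0.109 kPa/h.

0.109 kPa per hour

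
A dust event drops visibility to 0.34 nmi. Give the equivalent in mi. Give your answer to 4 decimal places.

1 nmi = 1.15078 SM, so 0.34 × 1.15078 = 0.3913 SM.

0.3913 SM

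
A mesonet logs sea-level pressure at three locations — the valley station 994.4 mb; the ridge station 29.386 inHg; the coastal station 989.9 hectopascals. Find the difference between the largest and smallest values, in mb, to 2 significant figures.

the ridge station: 29.386 inHg = 995.124 mb.
the coastal station: 989.9 hPa = 989.900 mb.
Spread: 995.124 − 989.900 = 5.2 mb.

5.2 mb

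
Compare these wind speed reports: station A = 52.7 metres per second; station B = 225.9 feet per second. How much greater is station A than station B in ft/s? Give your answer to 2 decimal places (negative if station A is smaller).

station A: 52.7 m/s = 172.9003 ft/s.
Difference: 172.9003 − 225.9000 = -53.00 ft/s.

-53.00 ft/s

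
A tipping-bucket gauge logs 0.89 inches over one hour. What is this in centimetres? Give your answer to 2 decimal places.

1 in = 2.54 cm, so 0.89 × 2.54 = 2.26 cm.

2.26 cm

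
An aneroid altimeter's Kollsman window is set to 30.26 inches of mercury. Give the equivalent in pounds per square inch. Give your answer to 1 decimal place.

14.9 psi

1 inHg = 0.491154 psi, so 30.26 × 0.491154 = 14.9 psi.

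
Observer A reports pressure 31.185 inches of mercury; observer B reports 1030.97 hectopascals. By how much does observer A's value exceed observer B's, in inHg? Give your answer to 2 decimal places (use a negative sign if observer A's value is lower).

0.74 inHg

observer B: 1030.97 hPa = 30.4445 inHg.
Difference: 31.1850 − 30.4445 = 0.74 inHg.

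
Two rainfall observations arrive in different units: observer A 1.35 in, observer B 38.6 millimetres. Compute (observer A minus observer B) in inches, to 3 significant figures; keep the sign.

-0.170 in

observer B: 38.6 mm = 1.51969 in.
Difference: 1.35000 − 1.51969 = -0.170 in.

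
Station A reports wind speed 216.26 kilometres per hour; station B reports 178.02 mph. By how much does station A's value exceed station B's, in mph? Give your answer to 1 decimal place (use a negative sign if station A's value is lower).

station A: 216.26 km/h = 134.378 mph.
Difference: 134.378 − 178.020 = -43.6 mph.

-43.6 mph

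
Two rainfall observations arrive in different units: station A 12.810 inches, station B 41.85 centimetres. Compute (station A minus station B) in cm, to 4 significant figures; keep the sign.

station A: 12.810 in = 32.53740 cm.
Difference: 32.53740 − 41.85000 = -9.313 cm.

-9.313 cm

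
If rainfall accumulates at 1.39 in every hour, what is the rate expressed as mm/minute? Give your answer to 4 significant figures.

1.39 in/hour × 25.4 mm/in × 0.0166667 hour/minute = 0.5884 mm/minute.

0.5884 mm/minute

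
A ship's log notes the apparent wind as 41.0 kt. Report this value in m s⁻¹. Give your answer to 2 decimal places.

1 kt = 0.514444 m/s, so 41.0 × 0.514444 = 21.09 m/s.

21.09 m/s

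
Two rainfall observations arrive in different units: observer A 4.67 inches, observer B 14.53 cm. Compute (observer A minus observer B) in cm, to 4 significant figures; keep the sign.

-2.668 cm

observer A: 4.67 in = 11.86180 cm.
Difference: 11.86180 − 14.53000 = -2.668 cm.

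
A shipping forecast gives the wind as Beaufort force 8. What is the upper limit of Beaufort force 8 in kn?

40 kt

Beaufort 8 (gale) spans 34–40 knots.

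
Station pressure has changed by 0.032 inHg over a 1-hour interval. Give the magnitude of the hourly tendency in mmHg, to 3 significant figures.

0.032 inHg / 1 h × 25.4 mmHg/inHg = 0.813 mmHg/h.

0.813 mmHg per hour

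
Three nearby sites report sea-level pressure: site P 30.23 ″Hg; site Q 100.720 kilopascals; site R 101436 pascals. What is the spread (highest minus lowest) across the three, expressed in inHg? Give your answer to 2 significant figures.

site Q: 100.720 kPa = 29.7426 inHg.
site R: 101436 Pa = 29.9540 inHg.
Spread: 30.2300 − 29.7426 = 0.49 inHg.

0.49 inHg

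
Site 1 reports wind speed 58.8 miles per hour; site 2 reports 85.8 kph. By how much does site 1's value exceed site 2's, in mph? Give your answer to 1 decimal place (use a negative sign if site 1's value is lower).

5.5 mph

site 2: 85.8 km/h = 53.314 mph.
Difference: 58.800 − 53.314 = 5.5 mph.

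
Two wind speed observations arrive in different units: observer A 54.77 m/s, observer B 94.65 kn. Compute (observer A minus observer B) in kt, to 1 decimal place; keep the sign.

observer A: 54.77 m/s = 106.464 kt.
Difference: 106.464 − 94.650 = 11.8 kt.

11.8 kt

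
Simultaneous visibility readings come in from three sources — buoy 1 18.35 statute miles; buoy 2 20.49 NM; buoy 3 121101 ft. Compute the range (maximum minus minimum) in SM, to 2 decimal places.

5.23 SM

buoy 2: 20.49 nmi = 23.5795 SM.
buoy 3: 121101 ft = 22.9358 SM.
Spread: 23.5795 − 18.3500 = 5.23 SM.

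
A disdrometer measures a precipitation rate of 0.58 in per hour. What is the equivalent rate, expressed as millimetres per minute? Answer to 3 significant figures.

0.58 in/hour × 25.4 mm/in × 0.0166667 hour/minute = 0.246 mm/minute.

0.246 mm/minute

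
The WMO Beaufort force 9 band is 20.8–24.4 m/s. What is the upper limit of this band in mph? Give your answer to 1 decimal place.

54.6 mph

20.8–24.4 m/s × 2.237 = 46.5–54.6 mph.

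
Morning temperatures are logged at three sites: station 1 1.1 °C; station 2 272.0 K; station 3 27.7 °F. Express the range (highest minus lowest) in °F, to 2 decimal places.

6.28 °F

station 2: 272.0 K = -1.150 °C.
station 3: 27.7 °F = -2.389 °C.
Spread: 1.100 − (-2.389) = 3.489 °C = 6.28 °F.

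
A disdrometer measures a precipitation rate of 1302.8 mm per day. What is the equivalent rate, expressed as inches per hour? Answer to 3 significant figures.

1302.8 mm/day × 0.0393701 in/mm × 0.0416667 day/hour = 2.14 in/hour.

2.14 in/hour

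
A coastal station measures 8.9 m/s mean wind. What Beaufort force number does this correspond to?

Beaufort force 5

8.9 m/s lies in the Beaufort 5 band (fresh breeze, 8.0–10.7 m/s).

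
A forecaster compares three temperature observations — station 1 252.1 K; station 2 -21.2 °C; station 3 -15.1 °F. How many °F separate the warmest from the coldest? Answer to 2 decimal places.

station 1: 252.1 K = -21.050 °C.
station 3: -15.1 °F = -26.167 °C.
Spread: (-21.050) − (-26.167) = 5.117 °C = 9.21 °F.

9.21 °F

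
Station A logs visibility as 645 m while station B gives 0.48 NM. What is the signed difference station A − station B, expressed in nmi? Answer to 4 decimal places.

station A: 645 m = 0.348272 nmi.
Difference: 0.348272 − 0.480000 = -0.1317 nmi.

-0.1317 nmi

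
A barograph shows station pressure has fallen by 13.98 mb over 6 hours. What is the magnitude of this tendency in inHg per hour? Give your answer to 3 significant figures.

0.0688 inHg per hour

13.98 mb / 6 h × 0.02953 inHg/mb = 0.0688 inHg/h.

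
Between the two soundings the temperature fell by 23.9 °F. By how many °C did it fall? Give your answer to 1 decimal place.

13.3 °C

For a temperature change the 32° offset cancels: Δ°C = 23.9 × 0.5556 = 13.3 °C.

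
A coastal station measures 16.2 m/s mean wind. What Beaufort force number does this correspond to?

Beaufort force 7

16.2 m/s lies in the Beaufort 7 band (near gale, 13.9–17.1 m/s).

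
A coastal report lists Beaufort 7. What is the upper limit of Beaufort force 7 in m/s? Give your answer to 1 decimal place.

Beaufort 7 (near gale) spans 13.9–17.1 m/s.

17.1 m/s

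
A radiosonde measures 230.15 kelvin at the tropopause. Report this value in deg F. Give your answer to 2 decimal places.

-45.40 °F

First to °C: -43.00 °C.
Then to °F: -45.40 °F.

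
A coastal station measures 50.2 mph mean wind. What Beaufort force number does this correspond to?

Beaufort force 9

50.2 mph = 22.4 m/s, which is Beaufort 9 (strong gale, 20.8–24.4 m/s).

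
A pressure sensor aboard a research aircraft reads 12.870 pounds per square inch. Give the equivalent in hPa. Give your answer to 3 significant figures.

1 psi = 68.9476 hPa, so 12.870 × 68.9476 = 887 hPa.

887 hPa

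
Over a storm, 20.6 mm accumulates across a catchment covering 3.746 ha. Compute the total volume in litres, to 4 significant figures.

Area: 3.746 ha = 37460 m².
1 mm over 1 m² is 1 L, so volume = 20.6 × 37460 = 771676 L ≈ 771700 L.

771700 litres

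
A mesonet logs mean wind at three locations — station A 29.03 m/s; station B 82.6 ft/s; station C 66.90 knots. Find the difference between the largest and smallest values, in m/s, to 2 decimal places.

9.24 m/s

station B: 82.6 ft/s = 25.1765 m/s.
station C: 66.90 kt = 34.4163 m/s.
Spread: 34.4163 − 25.1765 = 9.24 m/s.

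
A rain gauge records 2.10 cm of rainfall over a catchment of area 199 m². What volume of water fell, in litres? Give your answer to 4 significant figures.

Depth: 2.10 cm × 10 = 21 mm.
1 mm over 1 m² is 1 L, so volume = 21 × 199 = 4179 L.

4179 litres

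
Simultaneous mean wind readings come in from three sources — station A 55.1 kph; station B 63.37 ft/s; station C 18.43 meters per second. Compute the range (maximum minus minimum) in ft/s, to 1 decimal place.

station A: 55.1 km/h = 50.215 ft/s.
station C: 18.43 m/s = 60.466 ft/s.
Spread: 63.370 − 50.215 = 13.2 ft/s.

13.2 ft/s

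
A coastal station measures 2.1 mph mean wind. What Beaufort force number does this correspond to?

Beaufort force 1

2.1 mph = 0.9 m/s, which is Beaufort 1 (light air, 0.3–1.5 m/s).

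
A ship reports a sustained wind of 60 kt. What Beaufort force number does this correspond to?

Beaufort force 11

60 kt lies in the Beaufort 11 band (violent storm, 56–63 kt).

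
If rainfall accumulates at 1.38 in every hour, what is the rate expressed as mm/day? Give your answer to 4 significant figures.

1.38 in/hour × 25.4 mm/in × 24 hour/day = 841.2 mm/day.

841.2 mm/day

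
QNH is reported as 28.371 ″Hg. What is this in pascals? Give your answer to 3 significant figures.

1 inHg = 3386.39 Pa, so 28.371 × 3386.39 = 96100 Pa.

96100 Pa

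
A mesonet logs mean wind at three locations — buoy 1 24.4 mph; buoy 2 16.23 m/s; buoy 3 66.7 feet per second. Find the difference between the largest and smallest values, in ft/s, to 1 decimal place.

buoy 1: 24.4 mph = 35.787 ft/s.
buoy 2: 16.23 m/s = 53.248 ft/s.
Spread: 66.700 − 35.787 = 30.9 ft/s.

30.9 ft/s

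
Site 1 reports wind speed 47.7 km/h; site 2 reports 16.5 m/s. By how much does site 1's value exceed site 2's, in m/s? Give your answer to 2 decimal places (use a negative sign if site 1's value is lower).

site 1: 47.7 km/h = 13.2500 m/s.
Difference: 13.2500 − 16.5000 = -3.25 m/s.

-3.25 m/s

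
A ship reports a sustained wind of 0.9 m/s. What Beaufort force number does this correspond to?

0.9 m/s lies in the Beaufort 1 band (light air, 0.3–1.5 m/s).

Beaufort force 1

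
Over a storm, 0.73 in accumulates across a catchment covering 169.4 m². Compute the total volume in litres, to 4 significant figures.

3141 litres

Depth: 0.73 in × 25.4 = 18.542 mm.
1 mm over 1 m² is 1 L, so volume = 18.542 × 169.4 = 3141.0148 L ≈ 3141 L.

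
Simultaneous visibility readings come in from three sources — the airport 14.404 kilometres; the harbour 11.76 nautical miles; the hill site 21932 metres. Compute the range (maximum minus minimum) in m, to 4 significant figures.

the airport: 14.404 km = 14404.00 m.
the harbour: 11.76 nmi = 21779.52 m.
Spread: 21932.00 − 14404.00 = 7528 m.

7528 m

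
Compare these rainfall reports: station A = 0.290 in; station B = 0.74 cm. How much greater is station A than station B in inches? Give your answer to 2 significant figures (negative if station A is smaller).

-0.0013 in

station B: 0.74 cm = 0.291339 in.
Difference: 0.290000 − 0.291339 = -0.0013 in.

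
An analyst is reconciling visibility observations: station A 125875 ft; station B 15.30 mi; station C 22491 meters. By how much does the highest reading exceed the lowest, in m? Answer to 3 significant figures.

15900 m

station A: 125875 ft = 38366.70 m.
station B: 15.30 SM = 24622.96 m.
Spread: 38366.70 − 22491.00 = 15900 m.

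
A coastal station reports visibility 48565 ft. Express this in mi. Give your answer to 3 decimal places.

9.198 SM

1 ft = 0.000189394 SM, so 48565 × 0.000189394 = 9.198 SM.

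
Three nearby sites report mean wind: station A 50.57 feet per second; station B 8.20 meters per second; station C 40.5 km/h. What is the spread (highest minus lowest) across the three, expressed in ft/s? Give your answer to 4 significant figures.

station B: 8.20 m/s = 26.9029 ft/s.
station C: 40.5 km/h = 36.9094 ft/s.
Spread: 50.5700 − 26.9029 = 23.67 ft/s.

23.67 ft/s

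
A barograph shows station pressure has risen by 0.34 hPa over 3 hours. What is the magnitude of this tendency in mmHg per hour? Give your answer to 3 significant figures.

0.34 hPa / 3 h × 0.750062 mmHg/hPa = 0.0850 mmHg/h.

0.0850 mmHg per hour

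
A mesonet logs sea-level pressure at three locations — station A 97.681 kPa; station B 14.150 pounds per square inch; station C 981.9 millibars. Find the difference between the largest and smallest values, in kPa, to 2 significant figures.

station B: 14.150 psi = 97.5608 kPa.
station C: 981.9 mb = 98.1900 kPa.
Spread: 98.1900 − 97.5608 = 0.63 kPa.

0.63 kPa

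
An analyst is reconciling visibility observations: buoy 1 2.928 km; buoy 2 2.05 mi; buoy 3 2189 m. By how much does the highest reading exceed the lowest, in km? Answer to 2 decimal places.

buoy 2: 2.05 SM = 3.2992 km.
buoy 3: 2189 m = 2.1890 km.
Spread: 3.2992 − 2.1890 = 1.11 km.

1.11 km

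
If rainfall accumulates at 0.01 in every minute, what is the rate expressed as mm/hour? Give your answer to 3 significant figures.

0.01 in/minute × 25.4 mm/in × 60 minute/hour = 15.2 mm/hour.

15.2 mm/hour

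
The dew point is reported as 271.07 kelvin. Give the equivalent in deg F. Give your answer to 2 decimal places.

28.26 °F

First to °C: -2.08 °C.
Then to °F: 28.26 °F.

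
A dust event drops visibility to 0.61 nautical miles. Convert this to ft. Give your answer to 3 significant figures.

3710 ft

1 nmi = 6076.12 ft, so 0.61 × 6076.12 = 3710 ft.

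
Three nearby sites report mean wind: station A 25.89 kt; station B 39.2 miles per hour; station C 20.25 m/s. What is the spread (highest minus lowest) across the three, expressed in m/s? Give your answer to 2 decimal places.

station A: 25.89 kt = 13.3190 m/s.
station B: 39.2 mph = 17.5240 m/s.
Spread: 20.2500 − 13.3190 = 6.93 m/s.

6.93 m/s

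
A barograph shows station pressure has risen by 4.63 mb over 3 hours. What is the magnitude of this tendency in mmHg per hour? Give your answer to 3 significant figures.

4.63 mb / 3 h × 0.750062 mmHg/mb = 1.16 mmHg/h.

1.16 mmHg per hour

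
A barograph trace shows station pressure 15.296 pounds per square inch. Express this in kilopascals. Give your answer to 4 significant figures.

1 psi = 6.89476 kPa, so 15.296 × 6.89476 = 105.5 kPa.

105.5 kPa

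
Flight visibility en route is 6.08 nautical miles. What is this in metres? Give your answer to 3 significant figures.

11300 m

1 nmi = 1852 m, so 6.08 × 1852 = 11300 m.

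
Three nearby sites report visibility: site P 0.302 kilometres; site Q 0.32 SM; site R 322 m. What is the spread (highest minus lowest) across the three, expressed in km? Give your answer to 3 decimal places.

site Q: 0.32 SM = 0.51499 km.
site R: 322 m = 0.32200 km.
Spread: 0.51499 − 0.30200 = 0.213 km.

0.213 km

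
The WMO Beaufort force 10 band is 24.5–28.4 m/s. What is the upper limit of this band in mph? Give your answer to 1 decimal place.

24.5–28.4 m/s × 2.237 = 54.8–63.5 mph.

63.5 mph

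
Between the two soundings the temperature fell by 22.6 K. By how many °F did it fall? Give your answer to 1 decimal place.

A change of 1 °C equals a change of 1.8 °F: Δ°F = 22.6 × 1.8 = 40.7 °F.

40.7 °F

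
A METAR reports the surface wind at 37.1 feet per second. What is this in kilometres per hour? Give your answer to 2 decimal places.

40.71 km/h

1 ft/s = 1.09728 km/h, so 37.1 × 1.09728 = 40.71 km/h.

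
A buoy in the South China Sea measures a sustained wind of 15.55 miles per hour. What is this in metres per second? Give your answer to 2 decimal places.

1 mph = 0.44704 m/s, so 15.55 × 0.44704 = 6.95 m/s.

6.95 m/s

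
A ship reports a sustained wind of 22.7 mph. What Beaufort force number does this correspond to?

Beaufort force 5

22.7 mph = 10.1 m/s, which is Beaufort 5 (fresh breeze, 8.0–10.7 m/s).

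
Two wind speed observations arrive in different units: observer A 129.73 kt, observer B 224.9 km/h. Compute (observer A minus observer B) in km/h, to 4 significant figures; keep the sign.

15.36 km/h

observer A: 129.73 kt = 240.2600 km/h.
Difference: 240.2600 − 224.9000 = 15.36 km/h.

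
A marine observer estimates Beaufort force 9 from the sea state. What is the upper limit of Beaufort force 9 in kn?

47 kt

Beaufort 9 (strong gale) spans 41–47 knots.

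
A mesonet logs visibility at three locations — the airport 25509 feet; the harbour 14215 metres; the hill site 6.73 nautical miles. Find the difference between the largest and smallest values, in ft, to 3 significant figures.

21100 ft

the harbour: 14215 m = 46637.14 ft.
the hill site: 6.73 nmi = 40892.26 ft.
Spread: 46637.14 − 25509.00 = 21100 ft.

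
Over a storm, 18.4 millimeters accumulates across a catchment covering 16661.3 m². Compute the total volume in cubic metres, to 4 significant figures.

1 mm over 1 m² is 1 L, so volume = 18.4 × 16661.3 = 306567.92 L = 306.6 m³.

306.6 cubic metres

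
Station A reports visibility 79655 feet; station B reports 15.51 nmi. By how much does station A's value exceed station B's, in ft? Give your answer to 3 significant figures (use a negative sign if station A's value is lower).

station B: 15.51 nmi = 94240.55 ft.
Difference: 79655.00 − 94240.55 = -14600 ft.

-14600 ft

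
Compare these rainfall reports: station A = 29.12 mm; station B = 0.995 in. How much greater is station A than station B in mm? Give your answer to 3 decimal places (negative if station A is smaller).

3.847 mm

station B: 0.995 in = 25.27300 mm.
Difference: 29.12000 − 25.27300 = 3.847 mm.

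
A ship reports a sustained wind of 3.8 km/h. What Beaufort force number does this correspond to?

Beaufort force 1

3.8 km/h = 1.1 m/s, which is Beaufort 1 (light air, 0.3–1.5 m/s).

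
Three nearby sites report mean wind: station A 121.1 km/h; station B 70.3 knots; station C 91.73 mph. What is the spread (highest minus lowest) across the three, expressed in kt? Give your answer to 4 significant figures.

station A: 121.1 km/h = 65.3888 kt.
station C: 91.73 mph = 79.7112 kt.
Spread: 79.7112 − 65.3888 = 14.32 kt.

14.32 kt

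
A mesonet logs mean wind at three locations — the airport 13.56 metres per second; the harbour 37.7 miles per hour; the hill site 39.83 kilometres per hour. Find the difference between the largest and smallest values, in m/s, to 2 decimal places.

the harbour: 37.7 mph = 16.8534 m/s.
the hill site: 39.83 km/h = 11.0639 m/s.
Spread: 16.8534 − 11.0639 = 5.79 m/s.

5.79 m/s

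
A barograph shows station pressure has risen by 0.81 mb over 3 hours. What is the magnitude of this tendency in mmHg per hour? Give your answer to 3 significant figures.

0.203 mmHg per hour

0.81 mb / 3 h × 0.750062 mmHg/mb = 0.203 mmHg/h.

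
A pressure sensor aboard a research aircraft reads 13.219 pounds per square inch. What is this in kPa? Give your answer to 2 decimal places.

1 psi = 6.89476 kPa, so 13.219 × 6.89476 = 91.14 kPa.

91.14 kPa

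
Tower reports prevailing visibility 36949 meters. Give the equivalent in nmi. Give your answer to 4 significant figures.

19.95 nmi

1 m = 0.000539957 nmi, so 36949 × 0.000539957 = 19.95 nmi.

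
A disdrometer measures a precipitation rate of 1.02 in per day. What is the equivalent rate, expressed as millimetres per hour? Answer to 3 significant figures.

1.08 mm/hour

1.02 in/day × 25.4 mm/in × 0.0416667 day/hour = 1.08 mm/hour.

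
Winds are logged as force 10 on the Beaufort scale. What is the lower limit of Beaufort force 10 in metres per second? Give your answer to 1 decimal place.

Beaufort 10 (storm) spans 24.5–28.4 m/s.

24.5 m/s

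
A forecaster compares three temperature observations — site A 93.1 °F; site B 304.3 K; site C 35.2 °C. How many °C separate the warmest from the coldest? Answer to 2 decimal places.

4.05 °C

site A: 93.1 °F = 33.944 °C.
site B: 304.3 K = 31.150 °C.
Spread: 35.200 − 31.150 = 4.050 °C.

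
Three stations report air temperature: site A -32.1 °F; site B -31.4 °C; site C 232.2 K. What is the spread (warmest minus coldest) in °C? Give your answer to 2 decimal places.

9.55 °C

site A: -32.1 °F = -35.611 °C.
site C: 232.2 K = -40.950 °C.
Spread: (-31.400) − (-40.950) = 9.550 °C.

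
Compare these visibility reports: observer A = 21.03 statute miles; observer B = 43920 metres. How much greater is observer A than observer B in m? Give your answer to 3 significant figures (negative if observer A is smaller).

observer A: 21.03 SM = 33844.50 m.
Difference: 33844.50 − 43920.00 = -10100 m.

-10100 m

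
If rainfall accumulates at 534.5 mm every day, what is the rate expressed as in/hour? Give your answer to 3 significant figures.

0.877 in/hour

534.5 mm/day × 0.0393701 in/mm × 0.0416667 day/hour = 0.877 in/hour.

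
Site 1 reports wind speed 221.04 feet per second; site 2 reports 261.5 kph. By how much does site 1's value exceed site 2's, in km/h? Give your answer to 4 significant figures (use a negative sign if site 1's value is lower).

site 1: 221.04 ft/s = 242.5428 km/h.
Difference: 242.5428 − 261.5000 = -18.96 km/h.

-18.96 km/h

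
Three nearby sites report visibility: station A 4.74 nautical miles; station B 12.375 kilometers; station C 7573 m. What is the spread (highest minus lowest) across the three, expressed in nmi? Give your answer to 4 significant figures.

2.593 nmi

station B: 12.375 km = 6.68197 nmi.
station C: 7573 m = 4.08909 nmi.
Spread: 6.68197 − 4.08909 = 2.593 nmi.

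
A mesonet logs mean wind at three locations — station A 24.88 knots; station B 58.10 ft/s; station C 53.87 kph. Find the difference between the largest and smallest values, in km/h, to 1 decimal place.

17.7 km/h

station A: 24.88 kt = 46.078 km/h.
station B: 58.10 ft/s = 63.752 km/h.
Spread: 63.752 − 46.078 = 17.7 km/h.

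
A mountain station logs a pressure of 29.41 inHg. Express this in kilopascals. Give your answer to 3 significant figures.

99.6 kPa

1 inHg = 3.38639 kPa, so 29.41 × 3.38639 = 99.6 kPa.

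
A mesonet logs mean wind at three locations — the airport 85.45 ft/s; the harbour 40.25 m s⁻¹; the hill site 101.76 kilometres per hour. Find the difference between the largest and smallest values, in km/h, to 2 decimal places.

51.14 km/h

the airport: 85.45 ft/s = 93.7626 km/h.
the harbour: 40.25 m/s = 144.9000 km/h.
Spread: 144.9000 − 93.7626 = 51.14 km/h.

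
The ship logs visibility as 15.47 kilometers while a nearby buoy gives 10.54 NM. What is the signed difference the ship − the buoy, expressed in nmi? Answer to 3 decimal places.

-2.187 nmi

the ship: 15.47 km = 8.35313 nmi.
Difference: 8.35313 − 10.54000 = -2.187 nmi.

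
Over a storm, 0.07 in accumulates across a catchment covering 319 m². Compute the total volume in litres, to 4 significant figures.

Depth: 0.07 in × 25.4 = 1.778 mm.
1 mm over 1 m² is 1 L, so volume = 1.778 × 319 = 567.182 L ≈ 567.2 L.

567.2 litres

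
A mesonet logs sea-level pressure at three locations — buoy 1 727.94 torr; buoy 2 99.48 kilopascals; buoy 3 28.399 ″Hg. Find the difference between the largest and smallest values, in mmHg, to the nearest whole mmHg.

buoy 2: 99.48 kPa = 746.16 mmHg.
buoy 3: 28.399 inHg = 721.33 mmHg.
Spread: 746.16 − 721.33 = 25 mmHg.

25 mmHg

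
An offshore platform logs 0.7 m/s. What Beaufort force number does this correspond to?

Beaufort force 1

0.7 m/s lies in the Beaufort 1 band (light air, 0.3–1.5 m/s).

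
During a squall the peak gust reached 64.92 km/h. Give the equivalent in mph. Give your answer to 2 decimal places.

1 km/h = 0.621371 mph, so 64.92 × 0.621371 = 40.34 mph.

40.34 mph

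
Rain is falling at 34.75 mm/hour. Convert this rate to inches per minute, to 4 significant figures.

0.02280 in/minute

34.75 mm/hour × 0.0393701 in/mm × 0.0166667 hour/minute = 0.02280 in/minute.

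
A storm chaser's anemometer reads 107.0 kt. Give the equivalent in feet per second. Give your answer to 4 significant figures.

180.6 ft/s

1 kt = 1.68781 ft/s, so 107.0 × 1.68781 = 180.6 ft/s.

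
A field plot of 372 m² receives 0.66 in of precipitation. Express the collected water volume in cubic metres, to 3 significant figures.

Depth: 0.66 in × 25.4 = 16.764 mm.
1 mm over 1 m² is 1 L, so volume = 16.764 × 372 = 6236.208 L = 6.24 m³.

6.24 cubic metres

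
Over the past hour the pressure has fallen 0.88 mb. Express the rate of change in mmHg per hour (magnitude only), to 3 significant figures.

0.660 mmHg per hour

0.88 mb / 1 h × 0.750062 mmHg/mb = 0.660 mmHg/h.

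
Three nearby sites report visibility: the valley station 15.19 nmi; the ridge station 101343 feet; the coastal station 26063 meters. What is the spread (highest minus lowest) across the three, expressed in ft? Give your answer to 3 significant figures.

the valley station: 15.19 nmi = 92296.19 ft.
the coastal station: 26063 m = 85508.53 ft.
Spread: 101343.00 − 85508.53 = 15800 ft.

15800 ft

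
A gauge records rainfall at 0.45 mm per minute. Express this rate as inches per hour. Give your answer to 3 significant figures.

1.06 in/hour

0.45 mm/minute × 0.0393701 in/mm × 60 minute/hour = 1.06 in/hour.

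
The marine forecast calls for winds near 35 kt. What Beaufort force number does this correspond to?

35 kt lies in the Beaufort 8 band (gale, 34–40 kt).

Beaufort force 8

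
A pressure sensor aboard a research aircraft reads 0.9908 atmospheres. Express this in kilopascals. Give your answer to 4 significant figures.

1 atm = 101.325 kPa, so 0.9908 × 101.325 = 100.4 kPa.

100.4 kPa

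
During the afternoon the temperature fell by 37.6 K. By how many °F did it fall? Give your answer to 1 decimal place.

For a temperature change the 32° offset cancels: Δ°F = 37.6 × 1.8 = 67.7 °F.

67.7 °F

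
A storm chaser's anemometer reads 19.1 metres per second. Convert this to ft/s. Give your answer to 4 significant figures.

1 m/s = 3.28084 ft/s, so 19.1 × 3.28084 = 62.66 ft/s.

62.66 ft/s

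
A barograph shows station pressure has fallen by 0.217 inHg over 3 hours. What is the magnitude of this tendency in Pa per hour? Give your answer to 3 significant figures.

0.217 inHg / 3 h × 3386.39 Pa/inHg = 245 Pa/h.

245 Pa per hour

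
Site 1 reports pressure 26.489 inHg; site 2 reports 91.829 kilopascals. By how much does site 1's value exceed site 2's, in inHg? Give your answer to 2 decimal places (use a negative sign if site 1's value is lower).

site 2: 91.829 kPa = 27.1171 inHg.
Difference: 26.4890 − 27.1171 = -0.63 inHg.

-0.63 inHg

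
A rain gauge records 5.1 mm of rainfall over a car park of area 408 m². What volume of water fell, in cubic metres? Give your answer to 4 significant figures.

2.081 cubic metres

1 mm over 1 m² is 1 L, so volume = 5.1 × 408 = 2080.8 L = 2.081 m³.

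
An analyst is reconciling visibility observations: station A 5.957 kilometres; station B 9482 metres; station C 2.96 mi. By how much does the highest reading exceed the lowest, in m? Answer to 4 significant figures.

station A: 5.957 km = 5957.00 m.
station C: 2.96 SM = 4763.66 m.
Spread: 9482.00 − 4763.66 = 4718 m.

4718 m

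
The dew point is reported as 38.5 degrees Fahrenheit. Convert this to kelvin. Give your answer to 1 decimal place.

276.8 K

First to °C: 3.61 °C.
Then to K: 276.8 K.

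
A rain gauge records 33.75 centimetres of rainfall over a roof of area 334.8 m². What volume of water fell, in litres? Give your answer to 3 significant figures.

Depth: 33.75 cm × 10 = 337.5 mm.
1 mm over 1 m² is 1 L, so volume = 337.5 × 334.8 = 112995 L ≈ 113000 L.

113000 litres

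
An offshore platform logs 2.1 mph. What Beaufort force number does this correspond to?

2.1 mph = 0.9 m/s, which is Beaufort 1 (light air, 0.3–1.5 m/s).

Beaufort force 1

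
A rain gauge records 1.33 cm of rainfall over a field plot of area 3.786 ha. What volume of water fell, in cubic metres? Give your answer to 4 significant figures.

Depth: 1.33 cm × 10 = 13.3 mm.
Area: 3.786 ha = 37860 m².
1 mm over 1 m² is 1 L, so volume = 13.3 × 37860 = 503538 L = 503.5 m³.

503.5 cubic metres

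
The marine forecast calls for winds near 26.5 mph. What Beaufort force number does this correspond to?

Beaufort force 6

26.5 mph = 11.8 m/s, which is Beaufort 6 (strong breeze, 10.8–13.8 m/s).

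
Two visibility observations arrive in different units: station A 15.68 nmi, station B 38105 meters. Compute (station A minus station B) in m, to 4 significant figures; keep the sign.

-9066 m

station A: 15.68 nmi = 29039.36 m.
Difference: 29039.36 − 38105.00 = -9066 m.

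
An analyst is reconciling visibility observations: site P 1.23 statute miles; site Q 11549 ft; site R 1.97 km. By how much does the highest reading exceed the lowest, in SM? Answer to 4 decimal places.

0.9632 SM

site Q: 11549 ft = 2.187311 SM.
site R: 1.97 km = 1.224101 SM.
Spread: 2.187311 − 1.224101 = 0.9632 SM.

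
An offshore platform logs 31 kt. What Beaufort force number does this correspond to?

Beaufort force 7

31 kt lies in the Beaufort 7 band (near gale, 28–33 kt).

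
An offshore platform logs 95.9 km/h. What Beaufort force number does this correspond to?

Beaufort force 10

95.9 km/h = 26.6 m/s, which is Beaufort 10 (storm, 24.5–28.4 m/s).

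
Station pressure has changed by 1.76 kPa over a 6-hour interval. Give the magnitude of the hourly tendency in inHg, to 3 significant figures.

0.0866 inHg per hour

1.76 kPa / 6 h × 0.2953 inHg/kPa = 0.0866 inHg/h.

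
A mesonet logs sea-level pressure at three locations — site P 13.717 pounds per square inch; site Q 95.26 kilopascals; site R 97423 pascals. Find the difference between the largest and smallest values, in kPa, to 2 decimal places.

2.85 kPa

site P: 13.717 psi = 94.5754 kPa.
site R: 97423 Pa = 97.4230 kPa.
Spread: 97.4230 − 94.5754 = 2.85 kPa.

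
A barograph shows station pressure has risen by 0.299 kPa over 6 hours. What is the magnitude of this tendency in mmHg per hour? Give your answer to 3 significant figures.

0.374 mmHg per hour

0.299 kPa / 6 h × 7.50062 mmHg/kPa = 0.374 mmHg/h.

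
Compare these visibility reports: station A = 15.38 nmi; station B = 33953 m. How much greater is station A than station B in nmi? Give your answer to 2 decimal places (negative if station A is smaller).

-2.95 nmi

station B: 33953 m = 18.3332 nmi.
Difference: 15.3800 − 18.3332 = -2.95 nmi.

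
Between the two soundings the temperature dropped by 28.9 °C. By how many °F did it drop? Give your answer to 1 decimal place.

52.0 °F

A change of 1 °C equals a change of 1.8 °F: Δ°F = 28.9 × 1.8 = 52.0 °F.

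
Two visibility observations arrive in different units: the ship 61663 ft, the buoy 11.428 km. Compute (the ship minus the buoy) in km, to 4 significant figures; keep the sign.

7.367 km

the ship: 61663 ft = 18.79488 km.
Difference: 18.79488 − 11.42800 = 7.367 km.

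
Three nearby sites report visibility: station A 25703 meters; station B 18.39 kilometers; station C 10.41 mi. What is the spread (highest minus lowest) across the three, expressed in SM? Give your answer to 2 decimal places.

station A: 25703 m = 15.9711 SM.
station B: 18.39 km = 11.4270 SM.
Spread: 15.9711 − 10.4100 = 5.56 SM.

5.56 SM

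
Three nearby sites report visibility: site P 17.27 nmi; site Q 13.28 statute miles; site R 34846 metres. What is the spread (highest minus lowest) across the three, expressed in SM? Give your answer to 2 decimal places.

site P: 17.27 nmi = 19.8740 SM.
site R: 34846 m = 21.6523 SM.
Spread: 21.6523 − 13.2800 = 8.37 SM.

8.37 SM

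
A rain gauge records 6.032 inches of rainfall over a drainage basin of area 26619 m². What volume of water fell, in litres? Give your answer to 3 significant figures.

4080000 litres

Depth: 6.032 in × 25.4 = 153.2128 mm.
1 mm over 1 m² is 1 L, so volume = 153.2128 × 26619 = 4078371.5 L ≈ 4080000 L.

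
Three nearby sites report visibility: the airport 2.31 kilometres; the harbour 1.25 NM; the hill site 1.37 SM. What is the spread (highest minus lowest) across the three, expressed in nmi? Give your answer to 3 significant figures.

0.0595 nmi

the airport: 2.31 km = 1.247300 nmi.
the hill site: 1.37 SM = 1.190497 nmi.
Spread: 1.250000 − 1.190497 = 0.0595 nmi.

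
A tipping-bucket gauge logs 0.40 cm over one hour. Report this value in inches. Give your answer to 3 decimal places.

0.157 in

1 cm = 0.393701 in, so 0.40 × 0.393701 = 0.157 in.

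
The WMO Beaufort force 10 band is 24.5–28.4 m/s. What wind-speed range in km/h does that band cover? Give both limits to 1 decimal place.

24.5–28.4 m/s × 3.6 = 88.2–102.2 km/h.

88.2 to 102.2 km/h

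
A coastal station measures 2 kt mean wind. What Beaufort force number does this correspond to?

2 kt lies in the Beaufort 1 band (light air, 1–3 kt).

Beaufort force 1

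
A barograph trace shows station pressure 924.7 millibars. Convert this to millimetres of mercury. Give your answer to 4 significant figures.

693.6 mmHg

1 mb = 0.750062 mmHg, so 924.7 × 0.750062 = 693.6 mmHg.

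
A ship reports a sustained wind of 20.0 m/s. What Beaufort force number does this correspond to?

Beaufort force 8

20.0 m/s lies in the Beaufort 8 band (gale, 17.2–20.7 m/s).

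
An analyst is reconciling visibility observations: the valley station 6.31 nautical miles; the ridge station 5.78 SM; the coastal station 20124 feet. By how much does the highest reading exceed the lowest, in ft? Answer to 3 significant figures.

18200 ft

the valley station: 6.31 nmi = 38340.29 ft.
the ridge station: 5.78 SM = 30518.40 ft.
Spread: 38340.29 − 20124.00 = 18200 ft.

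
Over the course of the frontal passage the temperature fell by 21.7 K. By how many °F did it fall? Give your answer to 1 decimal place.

A change of 1 °C equals a change of 1.8 °F: Δ°F = 21.7 × 1.8 = 39.1 °F.

39.1 °F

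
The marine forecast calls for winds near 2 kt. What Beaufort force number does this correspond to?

2 kt lies in the Beaufort 1 band (light air, 1–3 kt).

Beaufort force 1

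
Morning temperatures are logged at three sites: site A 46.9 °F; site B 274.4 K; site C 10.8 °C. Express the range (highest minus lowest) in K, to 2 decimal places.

site A: 46.9 °F = 8.278 °C.
site B: 274.4 K = 1.250 °C.
Spread: 10.800 − 1.250 = 9.550 °C.

9.55 K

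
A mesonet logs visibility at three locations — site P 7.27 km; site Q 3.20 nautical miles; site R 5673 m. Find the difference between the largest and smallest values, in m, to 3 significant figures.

1600 m

site P: 7.27 km = 7270.00 m.
site Q: 3.20 nmi = 5926.40 m.
Spread: 7270.00 − 5673.00 = 1600 m.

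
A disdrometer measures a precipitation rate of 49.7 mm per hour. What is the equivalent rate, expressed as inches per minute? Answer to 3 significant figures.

0.0326 in/minute

49.7 mm/hour × 0.0393701 in/mm × 0.0166667 hour/minute = 0.0326 in/minute.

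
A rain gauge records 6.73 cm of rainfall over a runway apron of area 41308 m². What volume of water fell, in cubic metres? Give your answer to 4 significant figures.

Depth: 6.73 cm × 10 = 67.3 mm.
1 mm over 1 m² is 1 L, so volume = 67.3 × 41308 = 2780028.4 L = 2780 m³.

2780 cubic metres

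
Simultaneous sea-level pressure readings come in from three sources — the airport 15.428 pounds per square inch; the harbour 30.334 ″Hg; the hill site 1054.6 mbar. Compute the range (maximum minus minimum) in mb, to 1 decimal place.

36.5 mb

the airport: 15.428 psi = 1063.723 mb.
the harbour: 30.334 inHg = 1027.227 mb.
Spread: 1063.723 − 1027.227 = 36.5 mb.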